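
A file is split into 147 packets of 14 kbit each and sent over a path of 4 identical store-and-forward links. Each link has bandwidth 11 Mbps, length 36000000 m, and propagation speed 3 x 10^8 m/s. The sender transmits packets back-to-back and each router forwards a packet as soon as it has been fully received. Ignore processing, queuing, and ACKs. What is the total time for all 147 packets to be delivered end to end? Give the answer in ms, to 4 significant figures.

670.9 ms

Per-hop transmission t_tx = L/R = 14000/11000000 = 1.27273 ms.
Per-hop propagation t_prop = 36000000/300000000 = 120 ms.
Pipeline fill: first packet needs 4·t_tx to clear all hops; remaining 146 packets each add one t_tx.
Total = (4+147-1)·t_tx + 4·t_prop = 150·1.27273 + 4·120 = 670.9 ms.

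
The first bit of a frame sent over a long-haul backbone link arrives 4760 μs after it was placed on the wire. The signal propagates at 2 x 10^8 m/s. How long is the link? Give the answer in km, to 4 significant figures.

d = s × t_prop = 200000000 × 0.00476 = 952.0 km.

952.0 km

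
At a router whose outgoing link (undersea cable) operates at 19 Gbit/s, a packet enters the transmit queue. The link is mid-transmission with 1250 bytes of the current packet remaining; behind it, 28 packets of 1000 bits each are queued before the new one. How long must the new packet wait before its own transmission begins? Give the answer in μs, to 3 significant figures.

2.00 μs

Each queued packet: L/R = 1000/19000000000 = 0.0526316 μs.
28 queued → 1.47368 μs.
Plus remaining 10000 bits of current packet: 0.526316 μs.
Queuing delay = 2.00 μs.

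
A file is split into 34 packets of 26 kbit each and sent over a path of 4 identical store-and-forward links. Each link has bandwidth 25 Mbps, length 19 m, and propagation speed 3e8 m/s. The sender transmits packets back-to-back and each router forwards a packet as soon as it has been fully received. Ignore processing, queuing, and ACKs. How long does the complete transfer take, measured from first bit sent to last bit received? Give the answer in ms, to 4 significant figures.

38.48 ms

Per-hop transmission t_tx = L/R = 26000/25000000 = 1.04 ms.
Per-hop propagation t_prop = 19/300000000 = 6.33333e-05 ms.
Pipeline fill: first packet needs 4·t_tx to clear all hops; remaining 33 packets each add one t_tx.
Total = (4+34-1)·t_tx + 4·t_prop = 37·1.04 + 4·6.33333e-05 = 38.48 ms.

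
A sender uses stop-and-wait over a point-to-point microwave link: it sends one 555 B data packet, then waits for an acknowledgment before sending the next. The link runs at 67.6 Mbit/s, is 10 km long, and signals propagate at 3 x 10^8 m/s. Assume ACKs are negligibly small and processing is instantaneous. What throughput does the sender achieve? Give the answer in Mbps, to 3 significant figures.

t_tx = L/R = 4440/67600000 = 6.56805e-05 s.
t_prop = 10000/300000000 = 3.33333e-05 s; RTT = 6.66667e-05 s.
Cycle = t_tx + RTT = 0.000132347 s.
Throughput = L / cycle = 4440 / 0.000132347 = 33.5 Mbps.

33.5 Mbps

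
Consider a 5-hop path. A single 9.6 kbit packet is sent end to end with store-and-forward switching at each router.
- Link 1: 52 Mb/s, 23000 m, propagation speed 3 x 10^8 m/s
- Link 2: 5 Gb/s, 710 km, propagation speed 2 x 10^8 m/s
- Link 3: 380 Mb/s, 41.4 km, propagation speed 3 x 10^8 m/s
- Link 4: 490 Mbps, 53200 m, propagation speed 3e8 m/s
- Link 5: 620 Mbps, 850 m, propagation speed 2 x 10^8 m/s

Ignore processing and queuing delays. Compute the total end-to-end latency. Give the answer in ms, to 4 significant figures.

4.193 ms

L = 9600 bits.
Transmission delays (L/R per hop): 0.184615, 0.00192, 0.0252632, 0.0195918, 0.0154839 ms; sum = 0.246874 ms.
Propagation delays (d/s per hop): 0.0766667, 3.55, 0.138, 0.177333, 0.00425 ms; sum = 3.94625 ms.
End-to-end = 4.193 ms.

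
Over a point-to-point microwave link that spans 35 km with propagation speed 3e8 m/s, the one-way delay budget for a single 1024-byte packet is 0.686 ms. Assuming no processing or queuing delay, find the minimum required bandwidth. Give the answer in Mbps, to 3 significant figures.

14.4 Mbps

L = 8192 bits.
Propagation delay = 35000 / 300000000 = 0.116667 ms.
Transmission budget = 0.686 − 0.116667 = 0.569333 ms.
R ≥ L / t_tx = 8192 bits / 0.000569333 s = 14.4 Mbps.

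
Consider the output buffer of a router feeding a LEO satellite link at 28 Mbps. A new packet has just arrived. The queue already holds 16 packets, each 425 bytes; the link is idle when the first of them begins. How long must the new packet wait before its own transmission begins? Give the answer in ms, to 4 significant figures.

Each queued packet: L/R = 3400/28000000 = 0.121429 ms.
16 queued → 1.94286 ms.
Queuing delay = 1.943 ms.

1.943 ms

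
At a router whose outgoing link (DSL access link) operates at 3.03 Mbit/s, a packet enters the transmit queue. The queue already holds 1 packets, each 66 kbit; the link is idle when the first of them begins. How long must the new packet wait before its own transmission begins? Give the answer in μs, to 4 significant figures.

21780 μs

Each queued packet: L/R = 66000/3030000 = 21782.2 μs.
1 queued → 21782.2 μs.
Queuing delay = 21780 μs.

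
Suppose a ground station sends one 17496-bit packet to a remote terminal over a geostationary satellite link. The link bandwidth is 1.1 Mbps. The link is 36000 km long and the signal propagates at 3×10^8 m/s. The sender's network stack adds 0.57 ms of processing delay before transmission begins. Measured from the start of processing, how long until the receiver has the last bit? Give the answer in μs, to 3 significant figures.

136000 μs

Transmission delay = L/R = 17496 / 1100000 = 15905.5 μs.
Propagation delay = d/s = 36000000 m / 300000000 m/s = 120000 μs.
Plus processing delay 0.57 ms = 570 μs.
Total = 136000 μs.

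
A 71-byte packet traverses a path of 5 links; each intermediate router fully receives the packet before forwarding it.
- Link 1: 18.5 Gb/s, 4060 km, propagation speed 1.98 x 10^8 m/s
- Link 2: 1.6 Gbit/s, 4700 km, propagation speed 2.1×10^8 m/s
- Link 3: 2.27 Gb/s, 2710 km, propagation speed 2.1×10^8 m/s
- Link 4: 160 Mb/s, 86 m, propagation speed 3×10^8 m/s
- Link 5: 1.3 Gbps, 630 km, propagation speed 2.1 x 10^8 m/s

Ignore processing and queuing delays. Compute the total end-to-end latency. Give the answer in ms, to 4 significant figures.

L = 71 × 8 = 568 bits.
Transmission delays (L/R per hop): 3.07027e-05, 0.000355, 0.00025022, 0.00355, 0.000436923 ms; sum = 0.00462285 ms.
Propagation delays (d/s per hop): 20.5051, 22.381, 12.9048, 0.000286667, 3 ms; sum = 58.7911 ms.
End-to-end = 58.80 ms.

58.80 ms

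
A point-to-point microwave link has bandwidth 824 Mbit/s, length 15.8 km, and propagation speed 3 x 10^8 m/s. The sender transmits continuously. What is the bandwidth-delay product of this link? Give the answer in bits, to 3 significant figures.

Propagation delay = 15800 / 300000000 = 5.26667e-05 s.
BDP = R × t_prop = 824000000 × 5.26667e-05 = 43397.3 bits.

43400 bits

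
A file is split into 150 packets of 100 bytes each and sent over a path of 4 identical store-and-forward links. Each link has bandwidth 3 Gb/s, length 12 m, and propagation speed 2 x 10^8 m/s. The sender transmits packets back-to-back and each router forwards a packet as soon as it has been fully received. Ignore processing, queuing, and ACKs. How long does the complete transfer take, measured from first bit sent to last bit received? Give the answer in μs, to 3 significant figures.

Per-hop transmission t_tx = L/R = 800/3000000000 = 0.266667 μs.
Per-hop propagation t_prop = 12/200000000 = 0.06 μs.
Pipeline fill: first packet needs 4·t_tx to clear all hops; remaining 149 packets each add one t_tx.
Total = (4+150-1)·t_tx + 4·t_prop = 153·0.266667 + 4·0.06 = 41.0 μs.

41.0 μs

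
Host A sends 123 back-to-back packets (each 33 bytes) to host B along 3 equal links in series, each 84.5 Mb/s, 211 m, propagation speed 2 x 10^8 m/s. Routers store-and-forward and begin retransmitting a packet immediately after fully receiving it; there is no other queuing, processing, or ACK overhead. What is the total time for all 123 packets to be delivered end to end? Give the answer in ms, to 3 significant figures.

Per-hop transmission t_tx = L/R = 264/84500000 = 0.00312426 ms.
Per-hop propagation t_prop = 211/200000000 = 0.001055 ms.
Pipeline fill: first packet needs 3·t_tx to clear all hops; remaining 122 packets each add one t_tx.
Total = (3+123-1)·t_tx + 3·t_prop = 125·0.00312426 + 3·0.001055 = 0.394 ms.

0.394 ms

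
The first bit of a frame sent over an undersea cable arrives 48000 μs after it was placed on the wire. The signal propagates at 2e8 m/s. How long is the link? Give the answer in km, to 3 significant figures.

d = s × t_prop = 200000000 × 0.048 = 9600 km.

9600 km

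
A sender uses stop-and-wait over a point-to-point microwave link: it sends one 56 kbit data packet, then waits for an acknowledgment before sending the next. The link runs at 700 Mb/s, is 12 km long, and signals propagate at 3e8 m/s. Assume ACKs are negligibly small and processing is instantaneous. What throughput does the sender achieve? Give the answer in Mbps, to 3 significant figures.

350 Mbps

t_tx = L/R = 56000/700000000 = 8e-05 s.
t_prop = 12000/300000000 = 4e-05 s; RTT = 8e-05 s.
Cycle = t_tx + RTT = 0.00016 s.
Throughput = L / cycle = 56000 / 0.00016 = 350 Mbps.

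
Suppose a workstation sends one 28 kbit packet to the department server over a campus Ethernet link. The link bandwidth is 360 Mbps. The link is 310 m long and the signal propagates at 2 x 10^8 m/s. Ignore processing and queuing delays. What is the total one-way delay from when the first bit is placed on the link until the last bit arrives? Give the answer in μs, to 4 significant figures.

79.33 μs

L = 28000 bits.
Transmission delay = L/R = 28000 / 360000000 = 77.7778 μs.
Propagation delay = d/s = 310 m / 200000000 m/s = 1.55 μs.
Total = 79.33 μs.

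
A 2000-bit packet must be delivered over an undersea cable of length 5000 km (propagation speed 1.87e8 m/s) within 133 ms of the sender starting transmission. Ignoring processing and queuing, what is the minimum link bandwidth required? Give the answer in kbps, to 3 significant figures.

Propagation delay = 5000000 / 187000000 = 26.738 ms.
Transmission budget = 133 − 26.738 = 106.262 ms.
R ≥ L / t_tx = 2000 bits / 0.106262 s = 18.8 kbps.

18.8 kbps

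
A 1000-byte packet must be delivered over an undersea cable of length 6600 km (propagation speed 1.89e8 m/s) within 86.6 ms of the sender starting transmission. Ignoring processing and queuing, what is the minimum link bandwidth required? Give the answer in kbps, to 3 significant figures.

155 kbps

L = 8000 bits.
Propagation delay = 6600000 / 189000000 = 34.9206 ms.
Transmission budget = 86.6 − 34.9206 = 51.6794 ms.
R ≥ L / t_tx = 8000 bits / 0.0516794 s = 155 kbps.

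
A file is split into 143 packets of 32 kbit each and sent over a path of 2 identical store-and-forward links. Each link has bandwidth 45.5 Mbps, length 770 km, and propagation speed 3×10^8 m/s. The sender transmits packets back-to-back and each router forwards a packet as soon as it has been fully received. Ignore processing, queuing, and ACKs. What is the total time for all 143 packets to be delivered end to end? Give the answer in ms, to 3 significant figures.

Per-hop transmission t_tx = L/R = 32000/45500000 = 0.703297 ms.
Per-hop propagation t_prop = 770000/300000000 = 2.56667 ms.
Pipeline fill: first packet needs 2·t_tx to clear all hops; remaining 142 packets each add one t_tx.
Total = (2+143-1)·t_tx + 2·t_prop = 144·0.703297 + 2·2.56667 = 106 ms.

106 ms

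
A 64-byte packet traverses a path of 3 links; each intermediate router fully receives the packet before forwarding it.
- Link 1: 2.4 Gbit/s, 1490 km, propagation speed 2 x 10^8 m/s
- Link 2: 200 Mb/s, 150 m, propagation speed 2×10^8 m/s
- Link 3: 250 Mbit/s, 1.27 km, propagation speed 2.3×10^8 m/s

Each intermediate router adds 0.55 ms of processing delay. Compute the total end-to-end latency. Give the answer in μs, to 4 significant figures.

8561 μs

L = 64 × 8 = 512 bits.
Transmission delays (L/R per hop): 0.213333, 2.56, 2.048 μs; sum = 4.82133 μs.
Propagation delays (d/s per hop): 7450, 0.75, 5.52174 μs; sum = 7456.27 μs.
Processing at 2 router(s): 2 × 0.55 ms = 1100 μs.
End-to-end = 8561 μs.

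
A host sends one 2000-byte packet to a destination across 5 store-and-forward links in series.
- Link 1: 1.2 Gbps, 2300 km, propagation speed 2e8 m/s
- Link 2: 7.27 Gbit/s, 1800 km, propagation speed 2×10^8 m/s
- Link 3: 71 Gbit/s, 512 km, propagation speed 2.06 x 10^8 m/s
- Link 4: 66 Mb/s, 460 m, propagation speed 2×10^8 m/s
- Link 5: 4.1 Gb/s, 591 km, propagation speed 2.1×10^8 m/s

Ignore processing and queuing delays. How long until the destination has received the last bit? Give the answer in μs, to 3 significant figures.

26100 μs

L = 2000 × 8 = 16000 bits.
Transmission delays (L/R per hop): 13.3333, 2.20083, 0.225352, 242.424, 3.90244 μs; sum = 262.086 μs.
Propagation delays (d/s per hop): 11500, 9000, 2485.44, 2.3, 2814.29 μs; sum = 25802 μs.
End-to-end = 26100 μs.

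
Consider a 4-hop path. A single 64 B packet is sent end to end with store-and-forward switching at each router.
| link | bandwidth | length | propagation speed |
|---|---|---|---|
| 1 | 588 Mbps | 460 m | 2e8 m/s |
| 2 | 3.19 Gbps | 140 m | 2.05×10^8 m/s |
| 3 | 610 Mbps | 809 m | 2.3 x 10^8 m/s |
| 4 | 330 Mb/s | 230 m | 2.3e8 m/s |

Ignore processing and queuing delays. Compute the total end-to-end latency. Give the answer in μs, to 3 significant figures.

L = 64 × 8 = 512 bits.
Transmission delays (L/R per hop): 0.870748, 0.160502, 0.839344, 1.55152 μs; sum = 3.42211 μs.
Propagation delays (d/s per hop): 2.3, 0.682927, 3.51739, 1 μs; sum = 7.50032 μs.
End-to-end = 10.9 μs.

10.9 μs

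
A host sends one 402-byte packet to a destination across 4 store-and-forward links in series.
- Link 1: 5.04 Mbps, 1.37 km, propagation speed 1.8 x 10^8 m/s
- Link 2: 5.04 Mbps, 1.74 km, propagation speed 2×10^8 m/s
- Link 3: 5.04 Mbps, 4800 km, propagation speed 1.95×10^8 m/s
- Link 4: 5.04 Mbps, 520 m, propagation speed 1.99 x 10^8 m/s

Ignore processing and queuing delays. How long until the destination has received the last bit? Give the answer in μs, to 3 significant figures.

L = 402 × 8 = 3216 bits.
Transmission delay per hop = L/R = 3216/5040000 = 638.095 μs; 4 hops → 2552.38 μs.
Propagation delays (d/s per hop): 7.61111, 8.7, 24615.4, 2.61307 μs; sum = 24634.3 μs.
End-to-end = 27200 μs.

27200 μs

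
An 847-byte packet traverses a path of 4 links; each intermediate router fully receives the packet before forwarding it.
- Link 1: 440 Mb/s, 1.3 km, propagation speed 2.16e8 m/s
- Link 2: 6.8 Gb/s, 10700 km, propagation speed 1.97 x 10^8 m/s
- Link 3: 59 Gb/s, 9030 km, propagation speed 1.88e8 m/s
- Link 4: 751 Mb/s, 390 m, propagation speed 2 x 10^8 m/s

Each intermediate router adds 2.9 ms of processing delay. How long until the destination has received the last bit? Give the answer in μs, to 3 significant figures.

111000 μs

L = 847 × 8 = 6776 bits.
Transmission delays (L/R per hop): 15.4, 0.996471, 0.114847, 9.02264 μs; sum = 25.534 μs.
Propagation delays (d/s per hop): 6.01852, 54314.7, 48031.9, 1.95 μs; sum = 102355 μs.
Processing at 3 router(s): 3 × 2.9 ms = 8700 μs.
End-to-end = 111000 μs.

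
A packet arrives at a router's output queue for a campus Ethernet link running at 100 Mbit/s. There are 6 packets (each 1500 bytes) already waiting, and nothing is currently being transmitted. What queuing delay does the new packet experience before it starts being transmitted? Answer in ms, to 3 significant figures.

0.720 ms

Each queued packet: L/R = 12000/100000000 = 0.12 ms.
6 queued → 0.72 ms.
Queuing delay = 0.720 ms.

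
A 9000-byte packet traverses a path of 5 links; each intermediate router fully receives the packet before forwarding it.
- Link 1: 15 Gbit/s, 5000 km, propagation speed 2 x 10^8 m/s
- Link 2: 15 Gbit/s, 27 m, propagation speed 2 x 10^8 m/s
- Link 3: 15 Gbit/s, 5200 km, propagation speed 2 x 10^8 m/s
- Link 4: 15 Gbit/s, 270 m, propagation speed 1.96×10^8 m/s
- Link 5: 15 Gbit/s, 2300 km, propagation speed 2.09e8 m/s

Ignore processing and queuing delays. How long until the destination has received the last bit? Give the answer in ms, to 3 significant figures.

62.0 ms

L = 9000 × 8 = 72000 bits.
Transmission delay per hop = L/R = 72000/15000000000 = 0.0048 ms; 5 hops → 0.024 ms.
Propagation delays (d/s per hop): 25, 0.000135, 26, 0.00137755, 11.0048 ms; sum = 62.0063 ms.
End-to-end = 62.0 ms.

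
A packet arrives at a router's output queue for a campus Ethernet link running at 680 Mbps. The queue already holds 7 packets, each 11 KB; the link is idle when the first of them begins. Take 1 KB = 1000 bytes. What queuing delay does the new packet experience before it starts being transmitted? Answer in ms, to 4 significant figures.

0.9059 ms

Each queued packet: L/R = 88000/680000000 = 0.129412 ms.
7 queued → 0.905882 ms.
Queuing delay = 0.9059 ms.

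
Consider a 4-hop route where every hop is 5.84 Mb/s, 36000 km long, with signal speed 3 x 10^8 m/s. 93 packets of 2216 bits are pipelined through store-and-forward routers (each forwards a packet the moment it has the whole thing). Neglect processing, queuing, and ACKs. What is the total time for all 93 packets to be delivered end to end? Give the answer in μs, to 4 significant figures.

Per-hop transmission t_tx = L/R = 2216/5840000 = 379.452 μs.
Per-hop propagation t_prop = 36000000/300000000 = 120000 μs.
Pipeline fill: first packet needs 4·t_tx to clear all hops; remaining 92 packets each add one t_tx.
Total = (4+93-1)·t_tx + 4·t_prop = 96·379.452 + 4·120000 = 516400 μs.

516400 μs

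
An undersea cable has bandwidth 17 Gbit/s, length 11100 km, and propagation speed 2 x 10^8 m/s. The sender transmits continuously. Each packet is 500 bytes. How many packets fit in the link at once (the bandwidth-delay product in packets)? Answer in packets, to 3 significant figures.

236000 packets

Propagation delay = 11100000 / 200000000 = 0.0555 s.
BDP = R × t_prop = 17000000000 × 0.0555 = 943500000 bits.
In packets of 4000 bits: 236000 packets.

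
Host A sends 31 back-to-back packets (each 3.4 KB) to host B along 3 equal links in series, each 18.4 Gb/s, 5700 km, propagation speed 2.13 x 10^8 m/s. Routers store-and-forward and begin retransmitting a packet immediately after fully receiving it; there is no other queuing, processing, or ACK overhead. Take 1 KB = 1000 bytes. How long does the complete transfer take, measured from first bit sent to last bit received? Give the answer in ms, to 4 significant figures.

80.33 ms

Per-hop transmission t_tx = L/R = 27200/18400000000 = 0.00147826 ms.
Per-hop propagation t_prop = 5700000/213000000 = 26.7606 ms.
Pipeline fill: first packet needs 3·t_tx to clear all hops; remaining 30 packets each add one t_tx.
Total = (3+31-1)·t_tx + 3·t_prop = 33·0.00147826 + 3·26.7606 = 80.33 ms.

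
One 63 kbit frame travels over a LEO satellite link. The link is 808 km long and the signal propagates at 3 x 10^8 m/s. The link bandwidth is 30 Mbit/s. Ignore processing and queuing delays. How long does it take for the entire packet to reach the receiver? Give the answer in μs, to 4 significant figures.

4793 μs

L = 63000 bits.
Transmission delay = L/R = 63000 / 30000000 = 2100 μs.
Propagation delay = d/s = 808000 m / 300000000 m/s = 2693.33 μs.
Total = 4793 μs.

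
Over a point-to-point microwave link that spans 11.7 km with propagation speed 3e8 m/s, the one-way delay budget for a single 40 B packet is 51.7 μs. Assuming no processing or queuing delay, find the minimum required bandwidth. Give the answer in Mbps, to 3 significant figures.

L = 320 bits.
Propagation delay = 11700 / 300000000 = 39 μs.
Transmission budget = 51.7 − 39 = 12.7 μs.
R ≥ L / t_tx = 320 bits / 1.27e-05 s = 25.2 Mbps.

25.2 Mbps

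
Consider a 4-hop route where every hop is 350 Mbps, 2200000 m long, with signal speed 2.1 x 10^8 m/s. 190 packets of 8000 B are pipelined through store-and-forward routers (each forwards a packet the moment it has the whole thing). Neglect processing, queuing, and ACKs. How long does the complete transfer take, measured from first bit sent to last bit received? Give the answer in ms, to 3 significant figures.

Per-hop transmission t_tx = L/R = 64000/350000000 = 0.182857 ms.
Per-hop propagation t_prop = 2200000/210000000 = 10.4762 ms.
Pipeline fill: first packet needs 4·t_tx to clear all hops; remaining 189 packets each add one t_tx.
Total = (4+190-1)·t_tx + 4·t_prop = 193·0.182857 + 4·10.4762 = 77.2 ms.

77.2 ms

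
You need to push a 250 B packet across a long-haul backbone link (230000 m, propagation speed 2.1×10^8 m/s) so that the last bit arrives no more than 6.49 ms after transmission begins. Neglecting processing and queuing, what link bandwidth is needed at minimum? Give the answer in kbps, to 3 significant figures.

371 kbps

L = 2000 bits.
Propagation delay = 230000 / 210000000 = 1.09524 ms.
Transmission budget = 6.49 − 1.09524 = 5.39476 ms.
R ≥ L / t_tx = 2000 bits / 0.00539476 s = 371 kbps.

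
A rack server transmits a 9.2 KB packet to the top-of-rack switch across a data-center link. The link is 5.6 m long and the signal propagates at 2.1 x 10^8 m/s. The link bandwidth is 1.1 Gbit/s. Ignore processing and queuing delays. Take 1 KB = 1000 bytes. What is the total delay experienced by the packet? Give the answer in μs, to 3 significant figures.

L = 73600 bits.
Transmission delay = L/R = 73600 / 1100000000 = 66.9091 μs.
Propagation delay = d/s = 5.6 m / 210000000 m/s = 0.0266667 μs.
Total = 66.9 μs.

66.9 μs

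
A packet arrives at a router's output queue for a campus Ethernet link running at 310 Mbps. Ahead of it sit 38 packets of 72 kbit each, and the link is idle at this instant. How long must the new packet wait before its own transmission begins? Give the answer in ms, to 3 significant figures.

Each queued packet: L/R = 72000/310000000 = 0.232258 ms.
38 queued → 8.82581 ms.
Queuing delay = 8.83 ms.

8.83 ms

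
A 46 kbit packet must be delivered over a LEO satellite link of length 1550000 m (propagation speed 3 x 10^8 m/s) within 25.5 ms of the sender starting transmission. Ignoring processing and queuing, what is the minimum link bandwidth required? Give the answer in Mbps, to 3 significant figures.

Propagation delay = 1550000 / 300000000 = 5.16667 ms.
Transmission budget = 25.5 − 5.16667 = 20.3333 ms.
R ≥ L / t_tx = 46000 bits / 0.0203333 s = 2.26 Mbps.

2.26 Mbps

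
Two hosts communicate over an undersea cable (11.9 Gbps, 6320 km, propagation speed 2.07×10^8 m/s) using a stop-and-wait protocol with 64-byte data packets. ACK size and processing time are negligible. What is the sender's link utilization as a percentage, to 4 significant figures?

0.00007046 %

t_tx = L/R = 512/11900000000 = 4.30252e-08 s.
t_prop = 6320000/2.07e+08 = 0.0305314 s; RTT = 0.0610628 s.
Cycle = t_tx + RTT = 0.0610628 s.
Utilization = t_tx / cycle = 4.30252e-08/0.0610628 = 0.00007046 %.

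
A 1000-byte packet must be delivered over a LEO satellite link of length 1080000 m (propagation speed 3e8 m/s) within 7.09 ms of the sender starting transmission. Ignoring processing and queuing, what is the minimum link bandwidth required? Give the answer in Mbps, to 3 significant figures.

L = 8000 bits.
Propagation delay = 1080000 / 300000000 = 3.6 ms.
Transmission budget = 7.09 − 3.6 = 3.49 ms.
R ≥ L / t_tx = 8000 bits / 0.00349 s = 2.29 Mbps.

2.29 Mbps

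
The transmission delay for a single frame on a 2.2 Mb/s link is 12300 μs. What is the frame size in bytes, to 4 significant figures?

3383 bytes

L = R × t_tx = 2200000 b/s × 0.0123 s = 27060 bits.
In bytes: 27060 / 8 = 3383 bytes.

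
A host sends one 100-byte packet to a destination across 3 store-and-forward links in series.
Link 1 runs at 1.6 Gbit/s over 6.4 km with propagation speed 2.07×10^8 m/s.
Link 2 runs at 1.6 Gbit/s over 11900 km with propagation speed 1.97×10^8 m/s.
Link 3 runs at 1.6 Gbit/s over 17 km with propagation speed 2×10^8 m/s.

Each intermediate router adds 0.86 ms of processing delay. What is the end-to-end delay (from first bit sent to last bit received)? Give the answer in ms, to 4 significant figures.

62.24 ms

L = 100 × 8 = 800 bits.
Transmission delay per hop = L/R = 800/1600000000 = 0.0005 ms; 3 hops → 0.0015 ms.
Propagation delays (d/s per hop): 0.0309179, 60.4061, 0.085 ms; sum = 60.522 ms.
Processing at 2 router(s): 2 × 0.86 ms = 1.72 ms.
End-to-end = 62.24 ms.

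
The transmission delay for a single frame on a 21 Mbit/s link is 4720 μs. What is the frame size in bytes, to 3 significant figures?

L = R × t_tx = 21000000 b/s × 0.00472 s = 99120 bits.
In bytes: 99120 / 8 = 12400 bytes.

12400 bytes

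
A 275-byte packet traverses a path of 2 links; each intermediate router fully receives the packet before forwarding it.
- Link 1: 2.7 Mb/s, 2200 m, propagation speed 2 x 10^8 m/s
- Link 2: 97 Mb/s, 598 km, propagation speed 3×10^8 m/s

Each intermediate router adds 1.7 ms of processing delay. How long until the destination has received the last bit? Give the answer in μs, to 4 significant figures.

4542 μs

L = 275 × 8 = 2200 bits.
Transmission delays (L/R per hop): 814.815, 22.6804 μs; sum = 837.495 μs.
Propagation delays (d/s per hop): 11, 1993.33 μs; sum = 2004.33 μs.
Processing at 1 router(s): 1 × 1.7 ms = 1700 μs.
End-to-end = 4542 μs.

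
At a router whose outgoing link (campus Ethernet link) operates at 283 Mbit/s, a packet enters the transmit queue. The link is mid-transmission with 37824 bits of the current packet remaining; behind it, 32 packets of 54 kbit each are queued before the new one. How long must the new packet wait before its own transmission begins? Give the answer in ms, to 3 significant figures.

Each queued packet: L/R = 54000/283000000 = 0.190813 ms.
32 queued → 6.10601 ms.
Plus remaining 37824 bits of current packet: 0.133654 ms.
Queuing delay = 6.24 ms.

6.24 ms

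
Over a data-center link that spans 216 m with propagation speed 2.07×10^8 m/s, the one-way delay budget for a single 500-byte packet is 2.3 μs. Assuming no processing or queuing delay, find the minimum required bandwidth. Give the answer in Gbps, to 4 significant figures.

L = 4000 bits.
Propagation delay = 216 / 2.07e+08 = 1.04348 μs.
Transmission budget = 2.3 − 1.04348 = 1.25652 μs.
R ≥ L / t_tx = 4000 bits / 1.25652e-06 s = 3.183 Gbps.

3.183 Gbps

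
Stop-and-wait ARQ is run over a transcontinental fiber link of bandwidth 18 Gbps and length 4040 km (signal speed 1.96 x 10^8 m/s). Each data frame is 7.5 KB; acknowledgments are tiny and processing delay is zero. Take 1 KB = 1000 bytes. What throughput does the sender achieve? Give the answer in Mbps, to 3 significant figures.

1.46 Mbps

t_tx = L/R = 60000/18000000000 = 3.33333e-06 s.
t_prop = 4040000/196000000 = 0.0206122 s; RTT = 0.0412245 s.
Cycle = t_tx + RTT = 0.0412278 s.
Throughput = L / cycle = 60000 / 0.0412278 = 1.46 Mbps.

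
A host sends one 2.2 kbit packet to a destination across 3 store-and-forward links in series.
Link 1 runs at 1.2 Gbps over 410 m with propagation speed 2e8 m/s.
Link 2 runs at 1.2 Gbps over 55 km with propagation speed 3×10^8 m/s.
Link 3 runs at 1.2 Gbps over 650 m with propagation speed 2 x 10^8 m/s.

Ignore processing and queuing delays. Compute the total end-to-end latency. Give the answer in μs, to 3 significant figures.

194 μs

L = 2200 bits.
Transmission delay per hop = L/R = 2200/1200000000 = 1.83333 μs; 3 hops → 5.5 μs.
Propagation delays (d/s per hop): 2.05, 183.333, 3.25 μs; sum = 188.633 μs.
End-to-end = 194 μs.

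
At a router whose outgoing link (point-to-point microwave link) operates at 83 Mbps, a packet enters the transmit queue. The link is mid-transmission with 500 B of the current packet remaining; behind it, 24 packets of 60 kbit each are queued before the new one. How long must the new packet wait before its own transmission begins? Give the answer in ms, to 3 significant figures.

Each queued packet: L/R = 60000/83000000 = 0.722892 ms.
24 queued → 17.3494 ms.
Plus remaining 4000 bits of current packet: 0.0481928 ms.
Queuing delay = 17.4 ms.

17.4 ms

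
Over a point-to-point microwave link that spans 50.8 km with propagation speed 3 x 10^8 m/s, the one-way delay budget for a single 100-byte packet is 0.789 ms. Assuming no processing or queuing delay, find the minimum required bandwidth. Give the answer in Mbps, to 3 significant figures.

1.29 Mbps

L = 800 bits.
Propagation delay = 50800 / 300000000 = 0.169333 ms.
Transmission budget = 0.789 − 0.169333 = 0.619667 ms.
R ≥ L / t_tx = 800 bits / 0.000619667 s = 1.29 Mbps.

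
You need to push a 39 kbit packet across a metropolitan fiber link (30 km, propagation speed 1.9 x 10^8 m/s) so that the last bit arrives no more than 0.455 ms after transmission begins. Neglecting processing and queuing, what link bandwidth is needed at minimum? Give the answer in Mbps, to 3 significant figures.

131 Mbps

Propagation delay = 30000 / 190000000 = 0.157895 ms.
Transmission budget = 0.455 − 0.157895 = 0.297105 ms.
R ≥ L / t_tx = 39000 bits / 0.000297105 s = 131 Mbps.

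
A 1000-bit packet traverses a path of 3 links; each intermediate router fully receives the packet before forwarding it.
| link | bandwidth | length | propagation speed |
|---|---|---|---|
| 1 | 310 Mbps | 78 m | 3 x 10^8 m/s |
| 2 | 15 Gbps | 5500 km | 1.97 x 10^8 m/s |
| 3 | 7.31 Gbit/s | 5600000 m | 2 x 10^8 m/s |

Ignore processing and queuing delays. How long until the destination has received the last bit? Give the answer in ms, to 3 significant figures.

55.9 ms

Transmission delays (L/R per hop): 0.00322581, 6.66667e-05, 0.000136799 ms; sum = 0.00342927 ms.
Propagation delays (d/s per hop): 0.00026, 27.9188, 28 ms; sum = 55.919 ms.
End-to-end = 55.9 ms.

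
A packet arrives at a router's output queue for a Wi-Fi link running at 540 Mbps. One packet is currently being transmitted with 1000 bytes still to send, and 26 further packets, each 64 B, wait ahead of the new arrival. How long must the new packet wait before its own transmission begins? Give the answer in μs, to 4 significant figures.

39.47 μs

Each queued packet: L/R = 512/540000000 = 0.948148 μs.
26 queued → 24.6519 μs.
Plus remaining 8000 bits of current packet: 14.8148 μs.
Queuing delay = 39.47 μs.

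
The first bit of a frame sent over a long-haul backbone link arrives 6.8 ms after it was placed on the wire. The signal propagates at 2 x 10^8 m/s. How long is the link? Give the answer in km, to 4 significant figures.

d = s × t_prop = 200000000 × 0.0068 = 1360 km.

1360 km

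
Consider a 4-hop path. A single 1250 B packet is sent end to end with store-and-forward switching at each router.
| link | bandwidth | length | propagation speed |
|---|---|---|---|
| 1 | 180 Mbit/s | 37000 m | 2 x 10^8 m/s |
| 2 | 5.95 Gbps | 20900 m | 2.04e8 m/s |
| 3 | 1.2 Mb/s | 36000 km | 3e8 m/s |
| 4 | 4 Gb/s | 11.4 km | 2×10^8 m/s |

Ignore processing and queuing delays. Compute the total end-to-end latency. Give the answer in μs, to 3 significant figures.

L = 1250 × 8 = 10000 bits.
Transmission delays (L/R per hop): 55.5556, 1.68067, 8333.33, 2.5 μs; sum = 8393.07 μs.
Propagation delays (d/s per hop): 185, 102.451, 120000, 57 μs; sum = 120344 μs.
End-to-end = 129000 μs.

129000 μs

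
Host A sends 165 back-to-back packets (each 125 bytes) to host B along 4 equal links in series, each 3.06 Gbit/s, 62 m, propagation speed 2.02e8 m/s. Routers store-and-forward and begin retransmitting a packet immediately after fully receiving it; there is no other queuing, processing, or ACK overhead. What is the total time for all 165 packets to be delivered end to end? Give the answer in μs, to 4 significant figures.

Per-hop transmission t_tx = L/R = 1000/3060000000 = 0.326797 μs.
Per-hop propagation t_prop = 62/202000000 = 0.306931 μs.
Pipeline fill: first packet needs 4·t_tx to clear all hops; remaining 164 packets each add one t_tx.
Total = (4+165-1)·t_tx + 4·t_prop = 168·0.326797 + 4·0.306931 = 56.13 μs.

56.13 μs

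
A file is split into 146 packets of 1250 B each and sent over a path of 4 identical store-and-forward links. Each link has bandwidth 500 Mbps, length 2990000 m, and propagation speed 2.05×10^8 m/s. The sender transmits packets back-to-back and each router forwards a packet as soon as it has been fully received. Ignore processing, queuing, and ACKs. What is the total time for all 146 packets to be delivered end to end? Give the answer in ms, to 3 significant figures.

Per-hop transmission t_tx = L/R = 10000/500000000 = 0.02 ms.
Per-hop propagation t_prop = 2990000/2.05e+08 = 14.5854 ms.
Pipeline fill: first packet needs 4·t_tx to clear all hops; remaining 145 packets each add one t_tx.
Total = (4+146-1)·t_tx + 4·t_prop = 149·0.02 + 4·14.5854 = 61.3 ms.

61.3 ms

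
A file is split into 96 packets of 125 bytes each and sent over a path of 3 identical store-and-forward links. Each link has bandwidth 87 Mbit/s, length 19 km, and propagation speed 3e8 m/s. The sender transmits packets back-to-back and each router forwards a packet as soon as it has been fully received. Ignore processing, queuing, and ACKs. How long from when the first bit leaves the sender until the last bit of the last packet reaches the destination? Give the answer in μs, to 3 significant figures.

1320 μs

Per-hop transmission t_tx = L/R = 1000/87000000 = 11.4943 μs.
Per-hop propagation t_prop = 19000/300000000 = 63.3333 μs.
Pipeline fill: first packet needs 3·t_tx to clear all hops; remaining 95 packets each add one t_tx.
Total = (3+96-1)·t_tx + 3·t_prop = 98·11.4943 + 3·63.3333 = 1320 μs.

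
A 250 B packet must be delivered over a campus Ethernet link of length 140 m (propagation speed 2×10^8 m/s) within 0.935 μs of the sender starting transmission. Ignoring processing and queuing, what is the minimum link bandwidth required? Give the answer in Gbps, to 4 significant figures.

8.511 Gbps

L = 2000 bits.
Propagation delay = 140 / 200000000 = 0.7 μs.
Transmission budget = 0.935 − 0.7 = 0.235 μs.
R ≥ L / t_tx = 2000 bits / 2.35e-07 s = 8.511 Gbps.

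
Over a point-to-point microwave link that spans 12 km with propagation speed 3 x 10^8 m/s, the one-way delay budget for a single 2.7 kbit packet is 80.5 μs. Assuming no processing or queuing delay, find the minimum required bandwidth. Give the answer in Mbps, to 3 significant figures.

66.7 Mbps

Propagation delay = 12000 / 300000000 = 40 μs.
Transmission budget = 80.5 − 40 = 40.5 μs.
R ≥ L / t_tx = 2700 bits / 4.05e-05 s = 66.7 Mbps.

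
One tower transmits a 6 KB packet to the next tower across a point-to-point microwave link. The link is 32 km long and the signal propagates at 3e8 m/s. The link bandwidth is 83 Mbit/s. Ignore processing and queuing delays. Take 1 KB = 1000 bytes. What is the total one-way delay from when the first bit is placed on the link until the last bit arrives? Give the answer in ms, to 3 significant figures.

0.685 ms

L = 48000 bits.
Transmission delay = L/R = 48000 / 83000000 = 0.578313 ms.
Propagation delay = d/s = 32000 m / 300000000 m/s = 0.106667 ms.
Total = 0.685 ms.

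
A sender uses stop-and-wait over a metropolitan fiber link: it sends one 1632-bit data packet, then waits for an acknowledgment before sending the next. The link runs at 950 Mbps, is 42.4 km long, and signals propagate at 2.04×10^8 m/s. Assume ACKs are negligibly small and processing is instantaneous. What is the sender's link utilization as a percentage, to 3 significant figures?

0.412 %

t_tx = L/R = 1632/950000000 = 1.71789e-06 s.
t_prop = 42400/204000000 = 0.000207843 s; RTT = 0.000415686 s.
Cycle = t_tx + RTT = 0.000417404 s.
Utilization = t_tx / cycle = 1.71789e-06/0.000417404 = 0.412 %.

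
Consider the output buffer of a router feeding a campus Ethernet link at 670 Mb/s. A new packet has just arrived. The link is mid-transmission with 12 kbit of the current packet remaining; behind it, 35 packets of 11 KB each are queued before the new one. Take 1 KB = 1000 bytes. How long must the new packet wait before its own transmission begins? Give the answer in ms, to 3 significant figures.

Each queued packet: L/R = 88000/670000000 = 0.131343 ms.
35 queued → 4.59701 ms.
Plus remaining 12000 bits of current packet: 0.0179104 ms.
Queuing delay = 4.61 ms.

4.61 ms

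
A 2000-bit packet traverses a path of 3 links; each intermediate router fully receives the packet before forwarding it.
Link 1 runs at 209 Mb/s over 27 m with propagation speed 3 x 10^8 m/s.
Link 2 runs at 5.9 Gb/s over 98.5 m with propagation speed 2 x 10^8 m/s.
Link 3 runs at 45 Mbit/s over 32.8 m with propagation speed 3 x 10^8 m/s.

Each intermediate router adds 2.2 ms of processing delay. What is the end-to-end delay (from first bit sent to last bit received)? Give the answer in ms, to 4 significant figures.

4.455 ms

Transmission delays (L/R per hop): 0.00956938, 0.000338983, 0.0444444 ms; sum = 0.0543528 ms.
Propagation delays (d/s per hop): 9e-05, 0.0004925, 0.000109333 ms; sum = 0.000691833 ms.
Processing at 2 router(s): 2 × 2.2 ms = 4.4 ms.
End-to-end = 4.455 ms.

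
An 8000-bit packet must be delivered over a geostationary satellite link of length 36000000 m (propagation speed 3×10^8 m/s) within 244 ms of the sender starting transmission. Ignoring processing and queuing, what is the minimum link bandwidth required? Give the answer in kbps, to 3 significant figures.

64.5 kbps

Propagation delay = 36000000 / 300000000 = 120 ms.
Transmission budget = 244 − 120 = 124 ms.
R ≥ L / t_tx = 8000 bits / 0.124 s = 64.5 kbps.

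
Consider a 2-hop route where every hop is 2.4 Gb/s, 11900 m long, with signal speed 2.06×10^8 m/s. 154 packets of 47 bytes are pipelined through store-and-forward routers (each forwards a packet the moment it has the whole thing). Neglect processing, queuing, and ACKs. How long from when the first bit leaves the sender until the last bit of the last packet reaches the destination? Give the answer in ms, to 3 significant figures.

Per-hop transmission t_tx = L/R = 376/2400000000 = 0.000156667 ms.
Per-hop propagation t_prop = 11900/206000000 = 0.057767 ms.
Pipeline fill: first packet needs 2·t_tx to clear all hops; remaining 153 packets each add one t_tx.
Total = (2+154-1)·t_tx + 2·t_prop = 155·0.000156667 + 2·0.057767 = 0.140 ms.

0.140 ms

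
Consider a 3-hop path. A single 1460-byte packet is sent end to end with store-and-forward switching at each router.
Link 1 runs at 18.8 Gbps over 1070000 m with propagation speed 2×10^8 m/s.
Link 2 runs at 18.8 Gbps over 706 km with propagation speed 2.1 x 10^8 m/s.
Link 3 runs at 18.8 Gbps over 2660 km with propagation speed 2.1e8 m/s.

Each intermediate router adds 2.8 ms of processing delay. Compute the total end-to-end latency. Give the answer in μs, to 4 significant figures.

26980 μs

L = 1460 × 8 = 11680 bits.
Transmission delay per hop = L/R = 11680/18800000000 = 0.621277 μs; 3 hops → 1.86383 μs.
Propagation delays (d/s per hop): 5350, 3361.9, 12666.7 μs; sum = 21378.6 μs.
Processing at 2 router(s): 2 × 2.8 ms = 5600 μs.
End-to-end = 26980 μs.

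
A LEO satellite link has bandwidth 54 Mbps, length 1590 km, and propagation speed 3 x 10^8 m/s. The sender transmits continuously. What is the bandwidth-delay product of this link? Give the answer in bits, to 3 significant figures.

286000 bits

Propagation delay = 1590000 / 300000000 = 0.0053 s.
BDP = R × t_prop = 54000000 × 0.0053 = 286200 bits.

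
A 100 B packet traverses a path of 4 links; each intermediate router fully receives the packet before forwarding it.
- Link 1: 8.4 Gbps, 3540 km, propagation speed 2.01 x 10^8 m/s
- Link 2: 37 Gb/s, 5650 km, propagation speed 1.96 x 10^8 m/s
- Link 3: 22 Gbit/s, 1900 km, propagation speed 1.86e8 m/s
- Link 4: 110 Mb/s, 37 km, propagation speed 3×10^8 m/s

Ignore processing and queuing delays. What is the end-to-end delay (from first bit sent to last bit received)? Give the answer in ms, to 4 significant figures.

L = 100 × 8 = 800 bits.
Transmission delays (L/R per hop): 9.52381e-05, 2.16216e-05, 3.63636e-05, 0.00727273 ms; sum = 0.00742595 ms.
Propagation delays (d/s per hop): 17.6119, 28.8265, 10.2151, 0.123333 ms; sum = 56.7769 ms.
End-to-end = 56.78 ms.

56.78 ms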